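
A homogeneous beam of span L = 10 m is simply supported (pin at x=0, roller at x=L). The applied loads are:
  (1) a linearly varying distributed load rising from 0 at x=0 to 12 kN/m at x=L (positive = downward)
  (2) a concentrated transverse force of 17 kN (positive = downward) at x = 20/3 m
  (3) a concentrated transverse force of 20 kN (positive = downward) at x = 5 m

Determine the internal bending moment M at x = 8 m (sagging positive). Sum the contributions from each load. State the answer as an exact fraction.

Load 1 — triangular load w₀=12 kN/m (0→w₀ over full span):
  M_1 = w₀Lx/6 - w₀x³/(6L) = 12·10·8/6 - 12·8³/(6·10) = 288/5 kN·m
Load 2 — point force P=17 kN at a=20/3 m (b=L-a=10/3):
  M_2 = Pa(L-x)/L  [x>a] = 17·(20/3)·(10-8)/10 = 68/3 kN·m
Load 3 — point force P=20 kN at a=5 m (b=L-a=5):
  M_3 = Pa(L-x)/L  [x>a] = 20·5·(10-8)/10 = 20 kN·m
Superposition: M = Σ M_i = 1504/15 kN·m ≈ 100.266667 kN·m

M(8) = 1504/15 kN·m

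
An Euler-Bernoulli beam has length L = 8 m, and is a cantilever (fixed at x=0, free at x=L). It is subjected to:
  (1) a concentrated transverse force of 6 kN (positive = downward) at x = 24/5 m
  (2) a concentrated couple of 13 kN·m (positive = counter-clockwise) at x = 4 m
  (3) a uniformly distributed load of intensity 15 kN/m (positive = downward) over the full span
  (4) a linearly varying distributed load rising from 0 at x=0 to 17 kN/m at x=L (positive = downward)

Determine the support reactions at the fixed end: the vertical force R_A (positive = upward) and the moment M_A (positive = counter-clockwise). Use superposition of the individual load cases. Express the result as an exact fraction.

Load 1 — point force P=6 kN at a=24/5 m (b=L-a=16/5):
  R_A = P = 6 kN
  M_A = Pa = 6·(24/5) = 144/5 kN·m
Load 2 — applied couple M₀=13 kN·m at a=4 m (b=L-a=4):
  R_A = 0 kN
  M_A = -M₀ = -13 kN·m
Load 3 — uniform load w=15 kN/m over full span:
  R_A = wL = 15·8 = 120 kN
  M_A = wL²/2 = 15·8²/2 = 480 kN·m
Load 4 — triangular load w₀=17 kN/m (0→w₀ over full span):
  R_A = w₀L/2 = 17·8/2 = 68 kN
  M_A = w₀L²/3 = 17·8²/3 = 1088/3 kN·m
Superposition: R_A = 194 kN, M_A = 12877/15 kN·m

R_A = 194 kN, M_A = 12877/15 kN·m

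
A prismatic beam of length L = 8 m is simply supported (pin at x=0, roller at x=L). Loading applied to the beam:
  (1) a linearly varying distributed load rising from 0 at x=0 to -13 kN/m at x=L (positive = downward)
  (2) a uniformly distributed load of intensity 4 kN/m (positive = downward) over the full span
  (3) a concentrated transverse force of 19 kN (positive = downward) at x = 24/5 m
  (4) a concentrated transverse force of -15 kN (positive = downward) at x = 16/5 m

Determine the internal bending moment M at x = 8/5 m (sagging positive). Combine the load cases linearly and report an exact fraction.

Load 1 — triangular load w₀=-13 kN/m (0→w₀ over full span):
  M_1 = w₀Lx/6 - w₀x³/(6L) = (-13)·8·(8/5)/6 - (-13)·(8/5)³/(6·8) = -3328/125 kN·m
Load 2 — uniform load w=4 kN/m over full span:
  M_2 = wx(L-x)/2 = 4·(8/5)·(8-(8/5))/2 = 512/25 kN·m
Load 3 — point force P=19 kN at a=24/5 m (b=L-a=16/5):
  M_3 = Pbx/L  [x≤a] = 19·(16/5)·(8/5)/8 = 304/25 kN·m
Load 4 — point force P=-15 kN at a=16/5 m (b=L-a=24/5):
  M_4 = Pbx/L  [x≤a] = (-15)·(24/5)·(8/5)/8 = -72/5 kN·m
Superposition: M = Σ M_i = -1048/125 kN·m ≈ -8.384000 kN·m

M(8/5) = -1048/125 kN·m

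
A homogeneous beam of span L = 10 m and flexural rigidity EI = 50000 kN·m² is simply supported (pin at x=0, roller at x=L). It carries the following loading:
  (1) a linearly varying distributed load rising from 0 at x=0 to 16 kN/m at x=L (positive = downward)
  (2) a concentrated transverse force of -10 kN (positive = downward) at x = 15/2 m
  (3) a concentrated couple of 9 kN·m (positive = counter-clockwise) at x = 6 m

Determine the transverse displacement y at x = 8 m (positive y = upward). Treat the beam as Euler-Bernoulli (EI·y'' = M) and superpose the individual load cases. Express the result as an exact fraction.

y(8) = -110893/10000000 m

Load 1 — triangular load w₀=16 kN/m (0→w₀ over full span):
  y_1 = -w₀x(7L⁴-10L²x²+3x⁴)/(360LEI) = -16·8·(7·10⁴-10·10²·8²+3·8⁴)/(360·10·50000) = -1016/78125 m
Load 2 — point force P=-10 kN at a=15/2 m (b=L-a=5/2):
  y_2 = -Pa(L-x)(2Lx-a²-x²)/(6LEI)  [x>a] = -(-10)·(15/2)·(10-8)·(2·10·8-(15/2)²-8²)/(6·10·50000) = 159/80000 m
Load 3 — applied couple M₀=9 kN·m at a=6 m (b=L-a=4):
  y_3 = (M₀x³/(6L)-M₀(x-a)²/2+C₁x)/EI  [x>a] with C₁=M₀(3b²-L²)/(6L)=-39/5 = (9·8³/(6·10)-9·(8-6)²/2+(-39/5)·8)/50000 = -9/125000 m
Superposition: y = Σ y_i = -110893/10000000 m ≈ -0.011089 m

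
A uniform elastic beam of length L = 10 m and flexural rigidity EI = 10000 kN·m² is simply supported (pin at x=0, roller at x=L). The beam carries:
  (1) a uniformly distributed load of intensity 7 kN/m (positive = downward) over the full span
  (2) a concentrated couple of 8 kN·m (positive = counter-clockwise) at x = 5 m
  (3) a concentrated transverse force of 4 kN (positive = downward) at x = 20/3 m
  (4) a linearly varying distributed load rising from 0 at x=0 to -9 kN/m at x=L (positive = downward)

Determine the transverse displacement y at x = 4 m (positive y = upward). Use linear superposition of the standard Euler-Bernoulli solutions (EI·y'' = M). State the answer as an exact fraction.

y(4) = -49348/1265625 m

Load 1 — uniform load w=7 kN/m over full span:
  y_1 = -wx(L³-2Lx²+x³)/(24EI) = -7·4·(10³-2·10·4²+4³)/(24·10000) = -217/2500 m
Load 2 — applied couple M₀=8 kN·m at a=5 m (b=L-a=5):
  y_2 = (M₀x³/(6L)+C₁x)/EI  [x≤a] with C₁=M₀(3b²-L²)/(6L)=-10/3 = (8·4³/(6·10)+(-10/3)·4)/10000 = -3/6250 m
Load 3 — point force P=4 kN at a=20/3 m (b=L-a=10/3):
  y_3 = -Pbx(L²-b²-x²)/(6LEI)  [x≤a] = -4·(10/3)·4·(10²-(10/3)²-4²)/(6·10·10000) = -328/50625 m
Load 4 — triangular load w₀=-9 kN/m (0→w₀ over full span):
  y_4 = -w₀x(7L⁴-10L²x²+3x⁴)/(360LEI) = -(-9)·4·(7·10⁴-10·10²·4²+3·4⁴)/(360·10·10000) = 3423/62500 m
Superposition: y = Σ y_i = -49348/1265625 m ≈ -0.038991 m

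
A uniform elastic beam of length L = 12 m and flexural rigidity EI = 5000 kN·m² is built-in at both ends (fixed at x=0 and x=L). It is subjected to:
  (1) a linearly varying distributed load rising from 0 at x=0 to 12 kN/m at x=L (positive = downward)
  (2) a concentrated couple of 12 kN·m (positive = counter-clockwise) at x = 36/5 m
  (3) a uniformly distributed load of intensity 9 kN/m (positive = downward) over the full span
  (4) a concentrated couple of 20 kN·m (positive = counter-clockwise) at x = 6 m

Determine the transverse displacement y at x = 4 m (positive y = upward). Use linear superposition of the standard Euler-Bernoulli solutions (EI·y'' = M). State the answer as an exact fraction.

y(4) = -6109/46875 m

Load 1 — triangular load w₀=12 kN/m (0→w₀ over full span):
  y_1 = -w₀x²(L-x)²(x+2L)/(120LEI) = -12·4²·(12-4)²·(4+2·12)/(120·12·5000) = -448/9375 m
Load 2 — applied couple M₀=12 kN·m at a=36/5 m (b=L-a=24/5):
  y_2 = (R_Ax³/6 - M_Ax²/2)/EI  [x≤a] with R_A=36/25, M_A=96/25 = ((36/25)·4³/6 - (96/25)·4²/2)/5000 = -48/15625 m
Load 3 — uniform load w=9 kN/m over full span:
  y_3 = -wx²(L-x)²/(24EI) = -9·4²·(12-4)²/(24·5000) = -48/625 m
Load 4 — applied couple M₀=20 kN·m at a=6 m (b=L-a=6):
  y_4 = (R_Ax³/6 - M_Ax²/2)/EI  [x≤a] with R_A=5/2, M_A=5 = ((5/2)·4³/6 - 5·4²/2)/5000 = -1/375 m
Superposition: y = Σ y_i = -6109/46875 m ≈ -0.130325 m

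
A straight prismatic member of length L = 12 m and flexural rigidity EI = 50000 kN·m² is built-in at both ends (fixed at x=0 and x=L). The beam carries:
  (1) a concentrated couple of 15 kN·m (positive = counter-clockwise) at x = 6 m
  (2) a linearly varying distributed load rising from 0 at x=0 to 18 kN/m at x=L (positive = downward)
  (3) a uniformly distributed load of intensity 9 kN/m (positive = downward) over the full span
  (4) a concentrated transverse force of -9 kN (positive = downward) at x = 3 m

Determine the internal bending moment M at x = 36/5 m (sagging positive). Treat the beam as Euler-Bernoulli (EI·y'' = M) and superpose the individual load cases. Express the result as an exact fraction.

Load 1 — applied couple M₀=15 kN·m at a=6 m (b=L-a=6):
  M_1 = R_Ax - M_A - M₀  [x>a] with R_A=15/8, M_A=15/4 = (15/8)·(36/5) - (15/4) - 15 = -21/4 kN·m
Load 2 — triangular load w₀=18 kN/m (0→w₀ over full span):
  M_2 = 3w₀Lx/20 - w₀L²/30 - w₀x³/(6L) = 3·18·12·(36/5)/20 - 18·12²/30 - 18·(36/5)³/(6·12) = 6696/125 kN·m
Load 3 — uniform load w=9 kN/m over full span:
  M_3 = wLx/2 - wL²/12 - wx²/2 = 9·12·(36/5)/2 - 9·12²/12 - 9·(36/5)²/2 = 1188/25 kN·m
Load 4 — point force P=-9 kN at a=3 m (b=L-a=9):
  M_4 = Pa²(a+3b)(L-x)/L³ - Pa²b/L²  [x>a] = (-9)·3²·(3+3·9)·(12-(36/5))/12³ - (-9)·3²·9/12² = -27/16 kN·m
Superposition: M = Σ M_i = 188301/2000 kN·m ≈ 94.150500 kN·m

M(36/5) = 188301/2000 kN·m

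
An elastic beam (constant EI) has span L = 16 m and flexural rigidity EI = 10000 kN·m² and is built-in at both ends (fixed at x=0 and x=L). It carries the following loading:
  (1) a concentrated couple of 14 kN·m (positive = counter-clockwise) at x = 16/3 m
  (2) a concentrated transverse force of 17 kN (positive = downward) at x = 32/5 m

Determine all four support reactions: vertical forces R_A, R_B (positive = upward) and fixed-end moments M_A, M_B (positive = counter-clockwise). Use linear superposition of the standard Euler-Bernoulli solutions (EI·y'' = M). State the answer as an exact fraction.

Load 1 — applied couple M₀=14 kN·m at a=16/3 m (b=L-a=32/3):
  R_A = 6M₀ab/L³ = 6·14·(16/3)·(32/3)/16³ = 7/6 kN
  M_A = M₀b(2a-b)/L² = 14·(32/3)·(2·(16/3)-(32/3))/16² = 0 kN·m
  R_B = -6M₀ab/L³ = -6·14·(16/3)·(32/3)/16³ = -7/6 kN
  M_B = M₀a(2b-a)/L² = 14·(16/3)·(2·(32/3)-(16/3))/16² = 14/3 kN·m
Load 2 — point force P=17 kN at a=32/5 m (b=L-a=48/5):
  R_A = Pb²(3a+b)/L³ = 17·(48/5)²·(3·(32/5)+(48/5))/16³ = 1377/125 kN
  M_A = Pab²/L² = 17·(32/5)·(48/5)²/16² = 4896/125 kN·m
  R_B = Pa²(a+3b)/L³ = 17·(32/5)²·((32/5)+3·(48/5))/16³ = 748/125 kN
  M_B = -Pa²b/L² = -17·(32/5)²·(48/5)/16² = -3264/125 kN·m
Superposition: R_A = 9137/750 kN, M_A = 4896/125 kN·m, R_B = 3613/750 kN, M_B = -8042/375 kN·m

R_A = 9137/750 kN, M_A = 4896/125 kN·m, R_B = 3613/750 kN, M_B = -8042/375 kN·m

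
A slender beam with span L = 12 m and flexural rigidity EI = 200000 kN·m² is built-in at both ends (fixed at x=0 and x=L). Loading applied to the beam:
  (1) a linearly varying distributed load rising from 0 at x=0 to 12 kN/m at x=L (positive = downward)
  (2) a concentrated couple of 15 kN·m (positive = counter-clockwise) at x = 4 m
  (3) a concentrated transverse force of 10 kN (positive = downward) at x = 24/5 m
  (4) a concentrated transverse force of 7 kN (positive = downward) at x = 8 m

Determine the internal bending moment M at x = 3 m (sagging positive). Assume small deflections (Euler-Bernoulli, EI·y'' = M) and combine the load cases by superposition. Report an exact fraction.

M(3) = 4087/450 kN·m

Load 1 — triangular load w₀=12 kN/m (0→w₀ over full span):
  M_1 = 3w₀Lx/20 - w₀L²/30 - w₀x³/(6L) = 3·12·12·3/20 - 12·12²/30 - 12·3³/(6·12) = 27/10 kN·m
Load 2 — applied couple M₀=15 kN·m at a=4 m (b=L-a=8):
  M_2 = R_Ax - M_A  [x≤a] with R_A=5/3, M_A=0 = (5/3)·3 - 0 = 5 kN·m
Load 3 — point force P=10 kN at a=24/5 m (b=L-a=36/5):
  M_3 = Pb²(3a+b)x/L³ - Pab²/L²  [x≤a] = 10·(36/5)²·(3·(24/5)+(36/5))·3/12³ - 10·(24/5)·(36/5)²/12² = 54/25 kN·m
Load 4 — point force P=7 kN at a=8 m (b=L-a=4):
  M_4 = Pb²(3a+b)x/L³ - Pab²/L²  [x≤a] = 7·4²·(3·8+4)·3/12³ - 7·8·4²/12² = -7/9 kN·m
Superposition: M = Σ M_i = 4087/450 kN·m ≈ 9.082222 kN·m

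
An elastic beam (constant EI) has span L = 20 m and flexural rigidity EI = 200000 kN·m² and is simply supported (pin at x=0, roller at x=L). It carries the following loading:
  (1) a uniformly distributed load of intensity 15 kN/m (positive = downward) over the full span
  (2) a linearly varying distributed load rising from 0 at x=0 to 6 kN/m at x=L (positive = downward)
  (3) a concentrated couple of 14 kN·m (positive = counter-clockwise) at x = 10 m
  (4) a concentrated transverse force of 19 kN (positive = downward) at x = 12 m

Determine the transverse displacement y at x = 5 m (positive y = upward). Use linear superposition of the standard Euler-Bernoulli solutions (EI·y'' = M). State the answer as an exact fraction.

Load 1 — uniform load w=15 kN/m over full span:
  y_1 = -wx(L³-2Lx²+x³)/(24EI) = -15·5·(20³-2·20·5²+5³)/(24·200000) = -57/512 m
Load 2 — triangular load w₀=6 kN/m (0→w₀ over full span):
  y_2 = -w₀x(7L⁴-10L²x²+3x⁴)/(360LEI) = -6·5·(7·20⁴-10·20²·5²+3·5⁴)/(360·20·200000) = -109/5120 m
Load 3 — applied couple M₀=14 kN·m at a=10 m (b=L-a=10):
  y_3 = (M₀x³/(6L)+C₁x)/EI  [x≤a] with C₁=M₀(3b²-L²)/(6L)=-35/3 = (14·5³/(6·20)+(-35/3)·5)/200000 = -7/32000 m
Load 4 — point force P=19 kN at a=12 m (b=L-a=8):
  y_4 = -Pbx(L²-b²-x²)/(6LEI)  [x≤a] = -19·8·5·(20²-8²-5²)/(6·20·200000) = -5909/600000 m
Superposition: y = Σ y_i = -1369769/9600000 m ≈ -0.142684 m

y(5) = -1369769/9600000 m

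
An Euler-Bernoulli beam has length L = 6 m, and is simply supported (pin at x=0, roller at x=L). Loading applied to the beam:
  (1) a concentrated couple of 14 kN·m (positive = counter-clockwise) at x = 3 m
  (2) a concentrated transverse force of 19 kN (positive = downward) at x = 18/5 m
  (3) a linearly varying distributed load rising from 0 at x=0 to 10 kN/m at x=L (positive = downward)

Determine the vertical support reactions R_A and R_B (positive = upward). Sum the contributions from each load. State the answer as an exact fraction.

Load 1 — applied couple M₀=14 kN·m at a=3 m (b=L-a=3):
  R_A = M₀/L = 14/6 = 7/3 kN
  R_B = -M₀/L = -14/6 = -7/3 kN
Load 2 — point force P=19 kN at a=18/5 m (b=L-a=12/5):
  R_A = Pb/L = 19·(12/5)/6 = 38/5 kN
  R_B = Pa/L = 19·(18/5)/6 = 57/5 kN
Load 3 — triangular load w₀=10 kN/m (0→w₀ over full span):
  R_A = w₀L/6 = 10·6/6 = 10 kN
  R_B = w₀L/3 = 10·6/3 = 20 kN
Superposition: R_A = 299/15 kN, R_B = 436/15 kN

R_A = 299/15 kN, R_B = 436/15 kN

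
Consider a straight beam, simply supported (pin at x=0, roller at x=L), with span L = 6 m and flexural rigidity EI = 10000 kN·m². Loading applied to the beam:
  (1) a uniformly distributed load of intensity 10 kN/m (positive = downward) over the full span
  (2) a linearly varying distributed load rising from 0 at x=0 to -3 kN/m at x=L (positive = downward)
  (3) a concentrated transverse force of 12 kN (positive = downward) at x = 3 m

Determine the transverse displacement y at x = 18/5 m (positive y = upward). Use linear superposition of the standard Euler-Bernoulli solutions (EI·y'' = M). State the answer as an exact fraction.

Load 1 — uniform load w=10 kN/m over full span:
  y_1 = -wx(L³-2Lx²+x³)/(24EI) = -10·(18/5)·(6³-2·6·(18/5)²+(18/5)³)/(24·10000) = -2511/156250 m
Load 2 — triangular load w₀=-3 kN/m (0→w₀ over full span):
  y_2 = -w₀x(7L⁴-10L²x²+3x⁴)/(360LEI) = -(-3)·(18/5)·(7·6⁴-10·6²·(18/5)²+3·(18/5)⁴)/(360·6·10000) = 23976/9765625 m
Load 3 — point force P=12 kN at a=3 m (b=L-a=3):
  y_3 = -Pa(L-x)(2Lx-a²-x²)/(6LEI)  [x>a] = -12·3·(6-(18/5))·(2·6·(18/5)-3²-(18/5)²)/(6·6·10000) = -1593/312500 m
Superposition: y = Σ y_i = -730971/39062500 m ≈ -0.018713 m

y(18/5) = -730971/39062500 m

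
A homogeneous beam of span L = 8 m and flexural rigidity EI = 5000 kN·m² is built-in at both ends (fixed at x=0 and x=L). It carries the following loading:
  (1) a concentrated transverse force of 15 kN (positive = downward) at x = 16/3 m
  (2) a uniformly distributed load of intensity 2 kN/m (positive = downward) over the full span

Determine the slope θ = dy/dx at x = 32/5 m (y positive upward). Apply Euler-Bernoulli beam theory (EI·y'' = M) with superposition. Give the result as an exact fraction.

θ(32/5) = 3152/703125 rad

Load 1 — point force P=15 kN at a=16/3 m (b=L-a=8/3):
  θ_1 = Pa²(L-x)(2bL-(3b+a)(L-x))/(2L³EI)  [x>a] = 15·(16/3)²·(8-(32/5))·(2·(8/3)·8-(3·(8/3)+(16/3))·(8-(32/5)))/(2·8³·5000) = 16/5625 rad
Load 2 — uniform load w=2 kN/m over full span:
  θ_2 = -wx(L-x)(L-2x)/(12EI) = -2·(32/5)·(8-(32/5))·(8-2·(32/5))/(12·5000) = 128/78125 rad
Superposition: θ = Σ θ_i = 3152/703125 rad ≈ 0.004483 rad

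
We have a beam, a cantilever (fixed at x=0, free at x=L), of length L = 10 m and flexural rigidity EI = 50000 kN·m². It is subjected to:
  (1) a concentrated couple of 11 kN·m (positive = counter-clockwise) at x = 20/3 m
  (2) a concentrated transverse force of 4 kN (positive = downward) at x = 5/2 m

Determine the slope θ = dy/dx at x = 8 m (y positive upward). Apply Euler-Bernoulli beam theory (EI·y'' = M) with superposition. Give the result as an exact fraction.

Load 1 — applied couple M₀=11 kN·m at a=20/3 m (b=L-a=10/3):
  θ_1 = M₀a/EI  [x>a] = 11·(20/3)/50000 = 11/7500 rad
Load 2 — point force P=4 kN at a=5/2 m (b=L-a=15/2):
  θ_2 = -Pa²/(2EI)  [x>a] = -4·(5/2)²/(2·50000) = -1/4000 rad
Superposition: θ = Σ θ_i = 73/60000 rad ≈ 0.001217 rad

θ(8) = 73/60000 rad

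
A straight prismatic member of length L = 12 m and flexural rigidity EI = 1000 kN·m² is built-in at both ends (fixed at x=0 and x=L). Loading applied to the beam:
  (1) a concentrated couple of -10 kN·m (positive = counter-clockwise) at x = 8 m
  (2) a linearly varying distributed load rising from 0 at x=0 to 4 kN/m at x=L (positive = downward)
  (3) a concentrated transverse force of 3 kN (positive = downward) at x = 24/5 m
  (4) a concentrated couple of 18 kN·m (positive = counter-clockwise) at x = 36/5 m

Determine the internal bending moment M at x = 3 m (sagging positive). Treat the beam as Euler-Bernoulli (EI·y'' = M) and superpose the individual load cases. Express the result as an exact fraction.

Load 1 — applied couple M₀=-10 kN·m at a=8 m (b=L-a=4):
  M_1 = R_Ax - M_A  [x≤a] with R_A=-10/9, M_A=-10/3 = (-10/9)·3 - (-10/3) = 0 kN·m
Load 2 — triangular load w₀=4 kN/m (0→w₀ over full span):
  M_2 = 3w₀Lx/20 - w₀L²/30 - w₀x³/(6L) = 3·4·12·3/20 - 4·12²/30 - 4·3³/(6·12) = 9/10 kN·m
Load 3 — point force P=3 kN at a=24/5 m (b=L-a=36/5):
  M_3 = Pb²(3a+b)x/L³ - Pab²/L²  [x≤a] = 3·(36/5)²·(3·(24/5)+(36/5))·3/12³ - 3·(24/5)·(36/5)²/12² = 81/125 kN·m
Load 4 — applied couple M₀=18 kN·m at a=36/5 m (b=L-a=24/5):
  M_4 = R_Ax - M_A  [x≤a] with R_A=54/25, M_A=144/25 = (54/25)·3 - (144/25) = 18/25 kN·m
Superposition: M = Σ M_i = 567/250 kN·m ≈ 2.268000 kN·m

M(3) = 567/250 kN·m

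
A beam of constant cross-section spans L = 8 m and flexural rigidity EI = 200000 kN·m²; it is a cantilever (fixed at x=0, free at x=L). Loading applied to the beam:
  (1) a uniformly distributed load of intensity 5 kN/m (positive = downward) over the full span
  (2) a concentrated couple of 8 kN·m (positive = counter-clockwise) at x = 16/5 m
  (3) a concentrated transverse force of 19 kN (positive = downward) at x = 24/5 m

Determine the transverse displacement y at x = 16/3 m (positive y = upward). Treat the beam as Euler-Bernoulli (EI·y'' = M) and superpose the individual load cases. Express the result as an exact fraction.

y(16/3) = -1022468/94921875 m

Load 1 — uniform load w=5 kN/m over full span:
  y_1 = -wx²(x²-4Lx+6L²)/(24EI) = -5·(16/3)²·((16/3)²-4·8·(16/3)+6·8²)/(24·200000) = -1088/151875 m
Load 2 — applied couple M₀=8 kN·m at a=16/5 m (b=L-a=24/5):
  y_2 = M₀a(2x-a)/(2EI)  [x>a] = 8·(16/5)·(2·(16/3)-(16/5))/(2·200000) = 112/234375 m
Load 3 — point force P=19 kN at a=24/5 m (b=L-a=16/5):
  y_3 = -Pa²(3x-a)/(6EI)  [x>a] = -19·(24/5)²·(3·(16/3)-(24/5))/(6·200000) = -1596/390625 m
Superposition: y = Σ y_i = -1022468/94921875 m ≈ -0.010772 m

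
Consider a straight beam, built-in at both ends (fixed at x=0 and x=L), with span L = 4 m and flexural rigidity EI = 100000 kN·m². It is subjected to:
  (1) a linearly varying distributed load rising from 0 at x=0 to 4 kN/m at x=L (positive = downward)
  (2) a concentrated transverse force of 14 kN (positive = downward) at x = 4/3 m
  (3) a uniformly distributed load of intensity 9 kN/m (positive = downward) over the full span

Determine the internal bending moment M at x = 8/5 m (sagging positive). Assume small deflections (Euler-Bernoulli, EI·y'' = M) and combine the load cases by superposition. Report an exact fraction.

M(8/5) = 36676/3375 kN·m

Load 1 — triangular load w₀=4 kN/m (0→w₀ over full span):
  M_1 = 3w₀Lx/20 - w₀L²/30 - w₀x³/(6L) = 3·4·4·(8/5)/20 - 4·4²/30 - 4·(8/5)³/(6·4) = 128/125 kN·m
Load 2 — point force P=14 kN at a=4/3 m (b=L-a=8/3):
  M_2 = Pa²(a+3b)(L-x)/L³ - Pa²b/L²  [x>a] = 14·(4/3)²·((4/3)+3·(8/3))·(4-(8/5))/4³ - 14·(4/3)²·(8/3)/4² = 616/135 kN·m
Load 3 — uniform load w=9 kN/m over full span:
  M_3 = wLx/2 - wL²/12 - wx²/2 = 9·4·(8/5)/2 - 9·4²/12 - 9·(8/5)²/2 = 132/25 kN·m
Superposition: M = Σ M_i = 36676/3375 kN·m ≈ 10.866963 kN·m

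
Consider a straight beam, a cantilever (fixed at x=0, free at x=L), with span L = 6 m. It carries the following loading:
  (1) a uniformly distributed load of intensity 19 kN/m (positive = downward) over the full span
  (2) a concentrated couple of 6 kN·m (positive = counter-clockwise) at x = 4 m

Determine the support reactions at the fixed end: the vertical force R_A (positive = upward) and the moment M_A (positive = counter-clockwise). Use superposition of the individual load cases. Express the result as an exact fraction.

R_A = 114 kN, M_A = 336 kN·m

Load 1 — uniform load w=19 kN/m over full span:
  R_A = wL = 19·6 = 114 kN
  M_A = wL²/2 = 19·6²/2 = 342 kN·m
Load 2 — applied couple M₀=6 kN·m at a=4 m (b=L-a=2):
  R_A = 0 kN
  M_A = -M₀ = -6 kN·m
Superposition: R_A = 114 kN, M_A = 336 kN·m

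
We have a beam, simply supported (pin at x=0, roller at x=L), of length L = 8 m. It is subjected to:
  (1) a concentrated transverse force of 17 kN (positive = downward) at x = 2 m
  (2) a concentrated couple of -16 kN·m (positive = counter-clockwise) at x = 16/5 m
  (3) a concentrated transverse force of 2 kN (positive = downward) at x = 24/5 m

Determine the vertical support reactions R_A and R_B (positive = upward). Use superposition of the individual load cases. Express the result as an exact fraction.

R_A = 231/20 kN, R_B = 149/20 kN

Load 1 — point force P=17 kN at a=2 m (b=L-a=6):
  R_A = Pb/L = 17·6/8 = 51/4 kN
  R_B = Pa/L = 17·2/8 = 17/4 kN
Load 2 — applied couple M₀=-16 kN·m at a=16/5 m (b=L-a=24/5):
  R_A = M₀/L = (-16)/8 = -2 kN
  R_B = -M₀/L = -(-16)/8 = 2 kN
Load 3 — point force P=2 kN at a=24/5 m (b=L-a=16/5):
  R_A = Pb/L = 2·(16/5)/8 = 4/5 kN
  R_B = Pa/L = 2·(24/5)/8 = 6/5 kN
Superposition: R_A = 231/20 kN, R_B = 149/20 kN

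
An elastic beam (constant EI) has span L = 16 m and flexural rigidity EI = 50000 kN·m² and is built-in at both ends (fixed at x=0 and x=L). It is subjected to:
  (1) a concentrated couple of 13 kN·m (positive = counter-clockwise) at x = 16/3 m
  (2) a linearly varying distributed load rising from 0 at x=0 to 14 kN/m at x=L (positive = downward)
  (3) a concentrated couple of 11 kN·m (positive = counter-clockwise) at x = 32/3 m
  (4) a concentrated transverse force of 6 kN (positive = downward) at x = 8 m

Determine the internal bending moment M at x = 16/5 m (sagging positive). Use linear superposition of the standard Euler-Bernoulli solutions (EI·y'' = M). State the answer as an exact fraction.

Load 1 — applied couple M₀=13 kN·m at a=16/3 m (b=L-a=32/3):
  M_1 = R_Ax - M_A  [x≤a] with R_A=13/12, M_A=0 = (13/12)·(16/5) - 0 = 52/15 kN·m
Load 2 — triangular load w₀=14 kN/m (0→w₀ over full span):
  M_2 = 3w₀Lx/20 - w₀L²/30 - w₀x³/(6L) = 3·14·16·(16/5)/20 - 14·16²/30 - 14·(16/5)³/(6·16) = -6272/375 kN·m
Load 3 — applied couple M₀=11 kN·m at a=32/3 m (b=L-a=16/3):
  M_3 = R_Ax - M_A  [x≤a] with R_A=11/12, M_A=11/3 = (11/12)·(16/5) - (11/3) = -11/15 kN·m
Load 4 — point force P=6 kN at a=8 m (b=L-a=8):
  M_4 = Pb²(3a+b)x/L³ - Pab²/L²  [x≤a] = 6·8²·(3·8+8)·(16/5)/16³ - 6·8·8²/16² = -12/5 kN·m
Superposition: M = Σ M_i = -2049/125 kN·m ≈ -16.392000 kN·m

M(16/5) = -2049/125 kN·m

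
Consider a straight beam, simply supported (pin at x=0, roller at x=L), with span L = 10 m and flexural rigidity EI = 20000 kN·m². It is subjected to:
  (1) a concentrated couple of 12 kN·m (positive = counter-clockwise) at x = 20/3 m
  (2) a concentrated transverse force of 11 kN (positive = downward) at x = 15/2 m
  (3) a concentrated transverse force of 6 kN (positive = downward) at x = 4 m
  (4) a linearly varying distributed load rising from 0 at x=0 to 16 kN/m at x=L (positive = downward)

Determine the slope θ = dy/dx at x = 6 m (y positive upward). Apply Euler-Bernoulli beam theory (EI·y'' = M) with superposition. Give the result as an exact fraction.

θ(6) = 160829/28800000 rad

Load 1 — applied couple M₀=12 kN·m at a=20/3 m (b=L-a=10/3):
  θ_1 = (M₀x²/(2L)+C₁)/EI  [x≤a] with C₁=M₀(3b²-L²)/(6L)=-40/3 = (12·6²/(2·10)+(-40/3))/20000 = 31/75000 rad
Load 2 — point force P=11 kN at a=15/2 m (b=L-a=5/2):
  θ_2 = -Pb(L²-b²-3x²)/(6LEI)  [x≤a] = -11·(5/2)·(10²-(5/2)²-3·6²)/(6·10·20000) = 209/640000 rad
Load 3 — point force P=6 kN at a=4 m (b=L-a=6):
  θ_3 = -Pa(2L²-6Lx+3x²+a²)/(6LEI)  [x>a] = -6·4·(2·10²-6·10·6+3·6²+4²)/(6·10·20000) = 9/12500 rad
Load 4 — triangular load w₀=16 kN/m (0→w₀ over full span):
  θ_4 = -w₀(7L⁴-30L²x²+15x⁴)/(360LEI) = -16·(7·10⁴-30·10²·6²+15·6⁴)/(360·10·20000) = 116/28125 rad
Superposition: θ = Σ θ_i = 160829/28800000 rad ≈ 0.005584 rad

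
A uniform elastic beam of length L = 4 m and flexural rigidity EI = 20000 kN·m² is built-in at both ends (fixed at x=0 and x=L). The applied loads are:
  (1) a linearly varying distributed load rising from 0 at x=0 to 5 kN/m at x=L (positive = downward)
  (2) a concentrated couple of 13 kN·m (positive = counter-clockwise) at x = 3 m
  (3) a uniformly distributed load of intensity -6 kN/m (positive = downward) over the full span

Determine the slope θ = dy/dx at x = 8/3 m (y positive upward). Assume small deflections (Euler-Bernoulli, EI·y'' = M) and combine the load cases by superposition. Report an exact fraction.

θ(8/3) = 349/9720000 rad

Load 1 — triangular load w₀=5 kN/m (0→w₀ over full span):
  θ_1 = -w₀(2x(L-x)(L-2x)(x+2L)+x²(L-x)²)/(120LEI) = -5·(2·(8/3)·(4-(8/3))·(4-2·(8/3))·((8/3)+2·4)+(8/3)²·(4-(8/3))²)/(120·4·20000) = 7/151875 rad
Load 2 — applied couple M₀=13 kN·m at a=3 m (b=L-a=1):
  θ_2 = (R_Ax²/2 - M_Ax)/EI  [x≤a] with R_A=117/32, M_A=65/16 = ((117/32)·(8/3)²/2 - (65/16)·(8/3))/20000 = 13/120000 rad
Load 3 — uniform load w=-6 kN/m over full span:
  θ_3 = -wx(L-x)(L-2x)/(12EI) = -(-6)·(8/3)·(4-(8/3))·(4-2·(8/3))/(12·20000) = -2/16875 rad
Superposition: θ = Σ θ_i = 349/9720000 rad ≈ 0.000036 rad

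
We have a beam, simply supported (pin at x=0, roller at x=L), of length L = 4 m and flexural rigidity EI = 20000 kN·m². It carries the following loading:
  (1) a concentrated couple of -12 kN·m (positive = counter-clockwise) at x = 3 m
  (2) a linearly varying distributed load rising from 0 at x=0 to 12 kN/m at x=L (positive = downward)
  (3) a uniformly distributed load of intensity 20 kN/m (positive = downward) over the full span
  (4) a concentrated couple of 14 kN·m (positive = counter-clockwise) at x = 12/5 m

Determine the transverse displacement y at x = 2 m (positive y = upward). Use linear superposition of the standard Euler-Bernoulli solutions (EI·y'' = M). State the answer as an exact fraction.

Load 1 — applied couple M₀=-12 kN·m at a=3 m (b=L-a=1):
  y_1 = (M₀x³/(6L)+C₁x)/EI  [x≤a] with C₁=M₀(3b²-L²)/(6L)=13/2 = ((-12)·2³/(6·4)+(13/2)·2)/20000 = 9/20000 m
Load 2 — triangular load w₀=12 kN/m (0→w₀ over full span):
  y_2 = -w₀x(7L⁴-10L²x²+3x⁴)/(360LEI) = -12·2·(7·4⁴-10·4²·2²+3·2⁴)/(360·4·20000) = -1/1000 m
Load 3 — uniform load w=20 kN/m over full span:
  y_3 = -wx(L³-2Lx²+x³)/(24EI) = -20·2·(4³-2·4·2²+2³)/(24·20000) = -1/300 m
Load 4 — applied couple M₀=14 kN·m at a=12/5 m (b=L-a=8/5):
  y_4 = (M₀x³/(6L)+C₁x)/EI  [x≤a] with C₁=M₀(3b²-L²)/(6L)=-364/75 = (14·2³/(6·4)+(-364/75)·2)/20000 = -63/250000 m
Superposition: y = Σ y_i = -6203/1500000 m ≈ -0.004135 m

y(2) = -6203/1500000 m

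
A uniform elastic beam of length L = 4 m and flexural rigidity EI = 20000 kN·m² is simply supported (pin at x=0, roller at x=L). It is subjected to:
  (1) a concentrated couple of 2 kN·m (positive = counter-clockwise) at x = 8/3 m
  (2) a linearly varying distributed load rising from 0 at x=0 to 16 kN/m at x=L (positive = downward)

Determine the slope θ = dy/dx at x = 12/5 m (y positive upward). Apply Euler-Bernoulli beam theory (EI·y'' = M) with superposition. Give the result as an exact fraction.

θ(12/5) = 911/3125000 rad

Load 1 — applied couple M₀=2 kN·m at a=8/3 m (b=L-a=4/3):
  θ_1 = (M₀x²/(2L)+C₁)/EI  [x≤a] with C₁=M₀(3b²-L²)/(6L)=-8/9 = (2·(12/5)²/(2·4)+(-8/9))/20000 = 31/1125000 rad
Load 2 — triangular load w₀=16 kN/m (0→w₀ over full span):
  θ_2 = -w₀(7L⁴-30L²x²+15x⁴)/(360LEI) = -16·(7·4⁴-30·4²·(12/5)²+15·(12/5)⁴)/(360·4·20000) = 928/3515625 rad
Superposition: θ = Σ θ_i = 911/3125000 rad ≈ 0.000292 rad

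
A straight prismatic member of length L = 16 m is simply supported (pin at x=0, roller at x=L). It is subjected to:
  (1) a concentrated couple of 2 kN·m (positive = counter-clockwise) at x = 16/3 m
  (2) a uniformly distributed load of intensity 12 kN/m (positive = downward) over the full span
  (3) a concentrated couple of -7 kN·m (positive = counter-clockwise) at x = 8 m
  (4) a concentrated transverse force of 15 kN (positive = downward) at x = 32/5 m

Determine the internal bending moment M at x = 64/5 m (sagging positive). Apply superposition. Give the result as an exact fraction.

Load 1 — applied couple M₀=2 kN·m at a=16/3 m (b=L-a=32/3):
  M_1 = M₀x/L - M₀  [x>a] = 2·(64/5)/16 - 2 = -2/5 kN·m
Load 2 — uniform load w=12 kN/m over full span:
  M_2 = wx(L-x)/2 = 12·(64/5)·(16-(64/5))/2 = 6144/25 kN·m
Load 3 — applied couple M₀=-7 kN·m at a=8 m (b=L-a=8):
  M_3 = M₀x/L - M₀  [x>a] = (-7)·(64/5)/16 - (-7) = 7/5 kN·m
Load 4 — point force P=15 kN at a=32/5 m (b=L-a=48/5):
  M_4 = Pa(L-x)/L  [x>a] = 15·(32/5)·(16-(64/5))/16 = 96/5 kN·m
Superposition: M = Σ M_i = 6649/25 kN·m ≈ 265.960000 kN·m

M(64/5) = 6649/25 kN·m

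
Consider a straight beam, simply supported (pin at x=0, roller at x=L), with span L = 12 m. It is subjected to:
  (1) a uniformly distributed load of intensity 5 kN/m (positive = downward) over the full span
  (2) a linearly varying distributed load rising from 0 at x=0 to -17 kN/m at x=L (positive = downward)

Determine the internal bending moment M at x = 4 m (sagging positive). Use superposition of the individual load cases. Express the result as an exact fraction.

M(4) = -368/9 kN·m

Load 1 — uniform load w=5 kN/m over full span:
  M_1 = wx(L-x)/2 = 5·4·(12-4)/2 = 80 kN·m
Load 2 — triangular load w₀=-17 kN/m (0→w₀ over full span):
  M_2 = w₀Lx/6 - w₀x³/(6L) = (-17)·12·4/6 - (-17)·4³/(6·12) = -1088/9 kN·m
Superposition: M = Σ M_i = -368/9 kN·m ≈ -40.888889 kN·m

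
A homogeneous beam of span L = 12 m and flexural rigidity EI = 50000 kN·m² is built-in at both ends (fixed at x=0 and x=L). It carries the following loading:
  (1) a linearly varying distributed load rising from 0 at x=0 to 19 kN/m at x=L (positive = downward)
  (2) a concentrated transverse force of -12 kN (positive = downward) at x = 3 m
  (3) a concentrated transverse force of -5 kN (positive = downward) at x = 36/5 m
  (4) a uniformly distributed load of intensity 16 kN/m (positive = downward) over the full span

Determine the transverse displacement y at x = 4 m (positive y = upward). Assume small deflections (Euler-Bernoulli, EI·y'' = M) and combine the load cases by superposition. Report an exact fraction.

y(4) = -27497/1406250 m

Load 1 — triangular load w₀=19 kN/m (0→w₀ over full span):
  y_1 = -w₀x²(L-x)²(x+2L)/(120LEI) = -19·4²·(12-4)²·(4+2·12)/(120·12·50000) = -1064/140625 m
Load 2 — point force P=-12 kN at a=3 m (b=L-a=9):
  y_2 = -Pa²(L-x)²(3bL-(3b+a)(L-x))/(6L³EI)  [x>a] = -(-12)·3²·(12-4)²·(3·9·12-(3·9+3)·(12-4))/(6·12³·50000) = 7/6250 m
Load 3 — point force P=-5 kN at a=36/5 m (b=L-a=24/5):
  y_3 = -Pb²x²(3aL-(3a+b)x)/(6L³EI)  [x≤a] = -(-5)·(24/5)²·4²·(3·(36/5)·12-(3·(36/5)+(24/5))·4)/(6·12³·50000) = 128/234375 m
Load 4 — uniform load w=16 kN/m over full span:
  y_4 = -wx²(L-x)²/(24EI) = -16·4²·(12-4)²/(24·50000) = -128/9375 m
Superposition: y = Σ y_i = -27497/1406250 m ≈ -0.019553 m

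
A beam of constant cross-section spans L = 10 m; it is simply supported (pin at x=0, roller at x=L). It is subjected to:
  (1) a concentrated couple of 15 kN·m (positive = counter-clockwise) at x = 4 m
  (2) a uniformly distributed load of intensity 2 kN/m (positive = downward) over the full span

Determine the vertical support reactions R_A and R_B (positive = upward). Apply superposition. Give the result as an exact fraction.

R_A = 23/2 kN, R_B = 17/2 kN

Load 1 — applied couple M₀=15 kN·m at a=4 m (b=L-a=6):
  R_A = M₀/L = 15/10 = 3/2 kN
  R_B = -M₀/L = -15/10 = -3/2 kN
Load 2 — uniform load w=2 kN/m over full span:
  R_A = wL/2 = 2·10/2 = 10 kN
  R_B = wL/2 = 2·10/2 = 10 kN
Superposition: R_A = 23/2 kN, R_B = 17/2 kN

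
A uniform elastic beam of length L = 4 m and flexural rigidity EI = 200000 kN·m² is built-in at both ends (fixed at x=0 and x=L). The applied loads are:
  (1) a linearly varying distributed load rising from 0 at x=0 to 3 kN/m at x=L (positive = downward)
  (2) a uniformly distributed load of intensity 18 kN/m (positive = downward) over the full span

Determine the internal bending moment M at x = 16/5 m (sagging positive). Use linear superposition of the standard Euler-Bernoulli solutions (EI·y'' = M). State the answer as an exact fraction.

Load 1 — triangular load w₀=3 kN/m (0→w₀ over full span):
  M_1 = 3w₀Lx/20 - w₀L²/30 - w₀x³/(6L) = 3·3·4·(16/5)/20 - 3·4²/30 - 3·(16/5)³/(6·4) = 8/125 kN·m
Load 2 — uniform load w=18 kN/m over full span:
  M_2 = wLx/2 - wL²/12 - wx²/2 = 18·4·(16/5)/2 - 18·4²/12 - 18·(16/5)²/2 = -24/25 kN·m
Superposition: M = Σ M_i = -112/125 kN·m ≈ -0.896000 kN·m

M(16/5) = -112/125 kN·m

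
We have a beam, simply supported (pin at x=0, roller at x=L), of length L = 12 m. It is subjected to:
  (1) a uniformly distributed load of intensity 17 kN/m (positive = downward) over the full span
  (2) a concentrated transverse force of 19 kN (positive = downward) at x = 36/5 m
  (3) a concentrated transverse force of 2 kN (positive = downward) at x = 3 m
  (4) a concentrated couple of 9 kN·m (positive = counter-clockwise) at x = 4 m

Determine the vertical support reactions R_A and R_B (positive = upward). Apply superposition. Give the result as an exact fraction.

R_A = 2237/20 kN, R_B = 2263/20 kN

Load 1 — uniform load w=17 kN/m over full span:
  R_A = wL/2 = 17·12/2 = 102 kN
  R_B = wL/2 = 17·12/2 = 102 kN
Load 2 — point force P=19 kN at a=36/5 m (b=L-a=24/5):
  R_A = Pb/L = 19·(24/5)/12 = 38/5 kN
  R_B = Pa/L = 19·(36/5)/12 = 57/5 kN
Load 3 — point force P=2 kN at a=3 m (b=L-a=9):
  R_A = Pb/L = 2·9/12 = 3/2 kN
  R_B = Pa/L = 2·3/12 = 1/2 kN
Load 4 — applied couple M₀=9 kN·m at a=4 m (b=L-a=8):
  R_A = M₀/L = 9/12 = 3/4 kN
  R_B = -M₀/L = -9/12 = -3/4 kN
Superposition: R_A = 2237/20 kN, R_B = 2263/20 kN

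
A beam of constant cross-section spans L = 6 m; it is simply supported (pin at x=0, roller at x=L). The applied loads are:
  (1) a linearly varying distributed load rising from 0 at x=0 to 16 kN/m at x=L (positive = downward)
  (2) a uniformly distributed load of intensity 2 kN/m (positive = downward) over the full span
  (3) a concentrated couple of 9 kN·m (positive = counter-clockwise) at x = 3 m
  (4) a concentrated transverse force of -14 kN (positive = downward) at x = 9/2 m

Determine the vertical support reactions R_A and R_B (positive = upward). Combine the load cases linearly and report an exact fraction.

R_A = 20 kN, R_B = 26 kN

Load 1 — triangular load w₀=16 kN/m (0→w₀ over full span):
  R_A = w₀L/6 = 16·6/6 = 16 kN
  R_B = w₀L/3 = 16·6/3 = 32 kN
Load 2 — uniform load w=2 kN/m over full span:
  R_A = wL/2 = 2·6/2 = 6 kN
  R_B = wL/2 = 2·6/2 = 6 kN
Load 3 — applied couple M₀=9 kN·m at a=3 m (b=L-a=3):
  R_A = M₀/L = 9/6 = 3/2 kN
  R_B = -M₀/L = -9/6 = -3/2 kN
Load 4 — point force P=-14 kN at a=9/2 m (b=L-a=3/2):
  R_A = Pb/L = (-14)·(3/2)/6 = -7/2 kN
  R_B = Pa/L = (-14)·(9/2)/6 = -21/2 kN
Superposition: R_A = 20 kN, R_B = 26 kN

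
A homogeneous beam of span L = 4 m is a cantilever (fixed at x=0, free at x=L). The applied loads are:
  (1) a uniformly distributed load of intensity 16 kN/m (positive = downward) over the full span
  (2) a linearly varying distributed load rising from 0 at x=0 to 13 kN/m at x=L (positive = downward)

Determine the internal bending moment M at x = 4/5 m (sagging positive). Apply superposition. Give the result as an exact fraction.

Load 1 — uniform load w=16 kN/m over full span:
  M_1 = -w(L-x)²/2 = -16·(4-(4/5))²/2 = -2048/25 kN·m
Load 2 — triangular load w₀=13 kN/m (0→w₀ over full span):
  M_2 = w₀Lx/2 - w₀L²/3 - w₀x³/(6L) = 13·4·(4/5)/2 - 13·4²/3 - 13·(4/5)³/(6·4) = -18304/375 kN·m
Superposition: M = Σ M_i = -49024/375 kN·m ≈ -130.730667 kN·m

M(4/5) = -49024/375 kN·m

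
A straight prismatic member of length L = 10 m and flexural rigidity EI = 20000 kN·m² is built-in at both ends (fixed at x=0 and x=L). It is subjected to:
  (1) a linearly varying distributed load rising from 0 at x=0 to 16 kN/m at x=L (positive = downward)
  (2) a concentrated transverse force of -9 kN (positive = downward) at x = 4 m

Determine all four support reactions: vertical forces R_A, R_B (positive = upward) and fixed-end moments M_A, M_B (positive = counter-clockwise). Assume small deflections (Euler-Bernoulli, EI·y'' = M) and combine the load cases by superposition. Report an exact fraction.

R_A = 2271/125 kN, M_A = 3028/75 kN·m, R_B = 6604/125 kN, M_B = -1784/25 kN·m

Load 1 — triangular load w₀=16 kN/m (0→w₀ over full span):
  R_A = 3w₀L/20 = 3·16·10/20 = 24 kN
  M_A = w₀L²/30 = 16·10²/30 = 160/3 kN·m
  R_B = 7w₀L/20 = 7·16·10/20 = 56 kN
  M_B = -w₀L²/20 = -16·10²/20 = -80 kN·m
Load 2 — point force P=-9 kN at a=4 m (b=L-a=6):
  R_A = Pb²(3a+b)/L³ = (-9)·6²·(3·4+6)/10³ = -729/125 kN
  M_A = Pab²/L² = (-9)·4·6²/10² = -324/25 kN·m
  R_B = Pa²(a+3b)/L³ = (-9)·4²·(4+3·6)/10³ = -396/125 kN
  M_B = -Pa²b/L² = -(-9)·4²·6/10² = 216/25 kN·m
Superposition: R_A = 2271/125 kN, M_A = 3028/75 kN·m, R_B = 6604/125 kN, M_B = -1784/25 kN·m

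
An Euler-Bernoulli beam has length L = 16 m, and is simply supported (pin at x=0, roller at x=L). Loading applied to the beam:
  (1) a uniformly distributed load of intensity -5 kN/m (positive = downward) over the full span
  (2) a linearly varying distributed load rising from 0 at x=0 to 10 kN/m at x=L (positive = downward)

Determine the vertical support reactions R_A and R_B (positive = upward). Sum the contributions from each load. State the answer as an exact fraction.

Load 1 — uniform load w=-5 kN/m over full span:
  R_A = wL/2 = (-5)·16/2 = -40 kN
  R_B = wL/2 = (-5)·16/2 = -40 kN
Load 2 — triangular load w₀=10 kN/m (0→w₀ over full span):
  R_A = w₀L/6 = 10·16/6 = 80/3 kN
  R_B = w₀L/3 = 10·16/3 = 160/3 kN
Superposition: R_A = -40/3 kN, R_B = 40/3 kN

R_A = -40/3 kN, R_B = 40/3 kN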